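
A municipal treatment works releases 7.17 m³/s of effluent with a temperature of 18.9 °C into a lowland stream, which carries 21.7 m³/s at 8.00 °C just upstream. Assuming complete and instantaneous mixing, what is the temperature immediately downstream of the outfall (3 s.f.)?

Flow-weighted mixing: C = (Q_r C_r + Q_w C_w)/(Q_r + Q_w)
= (21.7×8.00 + 7.17×18.9)/(21.7 + 7.17) = 309.1/28.87 = 10.71 °C.

10.7 °C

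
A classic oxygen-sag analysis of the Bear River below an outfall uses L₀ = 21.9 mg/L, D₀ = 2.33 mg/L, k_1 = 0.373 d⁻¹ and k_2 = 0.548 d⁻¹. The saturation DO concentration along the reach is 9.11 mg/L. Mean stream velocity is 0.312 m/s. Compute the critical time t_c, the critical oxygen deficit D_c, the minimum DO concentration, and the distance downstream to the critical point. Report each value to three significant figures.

t_c ≈ 1.91 d; D_c ≈ 7.32 mg/L; min DO ≈ 1.79 mg/L; x_c ≈ 51.4 km

With k_2/k_1 = 1.469 and 1 − D₀(k_2−k_1)/(k_1 L₀) = 0.9501,
t_c = ln(1.469 × 0.9501) / (0.548 − 0.373) = ln(1.396) / 0.1750 = 0.3335/0.1750 = 1.906 d.
L(t_c) = L₀ e^(−k_1 t_c) = 21.9 × 0.4912 = 10.76 mg/L, and at the critical point k_2 D_c = k_1 L, so D_c = (0.373/0.548) × 10.76 = 7.323 mg/L.
Minimum DO = C_s − D_c = 9.11 − 7.323 = 1.787 mg/L.
x_c = v t_c = 0.312 m/s × 1.906 d × 86400 s/d = 51370 m ≈ 51.4 km.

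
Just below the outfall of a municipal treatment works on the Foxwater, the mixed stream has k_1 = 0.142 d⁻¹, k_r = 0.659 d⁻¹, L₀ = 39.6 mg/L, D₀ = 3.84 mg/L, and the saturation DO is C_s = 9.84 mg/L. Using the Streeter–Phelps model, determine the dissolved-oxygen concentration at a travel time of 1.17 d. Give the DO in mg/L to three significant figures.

k_1 L₀/(k_r−k_1) = 0.142×39.6/(0.659−0.142) = 5.623/0.5170 = 10.88 mg/L.
e^(−k_1 t) = e^(−0.142×1.170) = 0.8469; e^(−k_r t) = e^(−0.659×1.170) = 0.4625.
D = 10.88 × (0.8469 − 0.4625) + 3.84 × 0.4625 = 4.181 + 1.776 = 5.957 mg/L.
DO = C_s − D = 9.84 − 5.957 = 3.883 mg/L.

DO ≈ 3.88 mg/L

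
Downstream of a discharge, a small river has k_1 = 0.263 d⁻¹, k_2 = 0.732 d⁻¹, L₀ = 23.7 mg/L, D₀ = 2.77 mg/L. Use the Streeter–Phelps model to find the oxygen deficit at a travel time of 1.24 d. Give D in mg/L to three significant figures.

D ≈ 5.35 mg/L

k_1 L₀/(k_2−k_1) = 0.263×23.7/(0.732−0.263) = 6.233/0.4690 = 13.29 mg/L.
e^(−k_1 t) = e^(−0.263×1.240) = 0.7217; e^(−k_2 t) = e^(−0.732×1.240) = 0.4035.
D = 13.29 × (0.7217 − 0.4035) + 2.77 × 0.4035 = 4.230 + 1.118 = 5.347 mg/L.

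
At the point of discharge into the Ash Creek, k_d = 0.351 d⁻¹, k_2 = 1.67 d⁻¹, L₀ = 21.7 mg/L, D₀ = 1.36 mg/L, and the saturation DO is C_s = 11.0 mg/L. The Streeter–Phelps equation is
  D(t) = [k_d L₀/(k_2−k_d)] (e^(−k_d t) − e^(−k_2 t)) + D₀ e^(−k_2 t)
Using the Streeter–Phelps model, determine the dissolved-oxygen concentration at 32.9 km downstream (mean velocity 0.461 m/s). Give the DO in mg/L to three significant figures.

DO ≈ 7.79 mg/L

Travel time t = x/v = 32.9 km / (0.461 m/s) = 32900 m / 0.461 m/s = 71370 s = 0.8260 d.
k_d L₀/(k_2−k_d) = 0.351×21.7/(1.67−0.351) = 7.617/1.319 = 5.775 mg/L.
e^(−k_d t) = e^(−0.351×0.8260) = 0.7483; e^(−k_2 t) = e^(−1.67×0.8260) = 0.2517.
D = 5.775 × (0.7483 − 0.2517) + 1.36 × 0.2517 = 2.868 + 0.3423 = 3.210 mg/L.
DO = C_s − D = 11.0 − 3.210 = 7.790 mg/L.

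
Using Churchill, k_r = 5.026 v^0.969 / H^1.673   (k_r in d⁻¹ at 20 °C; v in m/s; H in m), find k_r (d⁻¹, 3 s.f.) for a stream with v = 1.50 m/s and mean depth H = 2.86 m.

k_r ≈ 1.28 d⁻¹

k_r = 5.026 × 1.50^0.969 / 2.86^1.673 = 5.026 × 1.481 / 5.801 = 1.283 d⁻¹.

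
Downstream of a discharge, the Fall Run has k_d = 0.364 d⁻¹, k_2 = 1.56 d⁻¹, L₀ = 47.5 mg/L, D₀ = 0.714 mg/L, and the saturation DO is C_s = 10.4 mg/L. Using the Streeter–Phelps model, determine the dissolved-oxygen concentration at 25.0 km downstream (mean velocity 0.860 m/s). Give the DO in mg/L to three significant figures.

DO ≈ 5.74 mg/L

Travel time t = x/v = 25.0 km / (0.860 m/s) = 25000 m / 0.860 m/s = 29070 s = 0.3365 d.
k_d L₀/(k_2−k_d) = 0.364×47.5/(1.56−0.364) = 17.29/1.196 = 14.46 mg/L.
e^(−k_d t) = e^(−0.364×0.3365) = 0.8847; e^(−k_2 t) = e^(−1.56×0.3365) = 0.5916.
D = 14.46 × (0.8847 − 0.5916) + 0.714 × 0.5916 = 4.237 + 0.4224 = 4.660 mg/L.
DO = C_s − D = 10.4 − 4.660 = 5.740 mg/L.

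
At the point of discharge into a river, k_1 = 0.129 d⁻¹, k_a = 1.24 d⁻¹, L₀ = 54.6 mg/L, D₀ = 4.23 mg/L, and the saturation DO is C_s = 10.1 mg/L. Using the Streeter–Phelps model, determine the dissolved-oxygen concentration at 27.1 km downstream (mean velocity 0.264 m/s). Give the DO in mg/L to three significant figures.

Travel time t = x/v = 27.1 km / (0.264 m/s) = 27100 m / 0.264 m/s = 102700 s = 1.188 d.
k_1 L₀/(k_a−k_1) = 0.129×54.6/(1.24−0.129) = 7.043/1.111 = 6.340 mg/L.
e^(−k_1 t) = e^(−0.129×1.188) = 0.8579; e^(−k_a t) = e^(−1.24×1.188) = 0.2292.
D = 6.340 × (0.8579 − 0.2292) + 4.23 × 0.2292 = 3.986 + 0.9694 = 4.955 mg/L.
DO = C_s − D = 10.1 − 4.955 = 5.145 mg/L.

DO ≈ 5.14 mg/L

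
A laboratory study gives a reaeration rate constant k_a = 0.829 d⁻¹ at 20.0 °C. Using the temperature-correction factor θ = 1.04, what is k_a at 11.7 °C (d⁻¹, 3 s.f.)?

k_a(T₂) = k_a(T₁) · θ^(T₂−T₁) = 0.829 × 1.04^(11.7−20.0)
= 0.829 × 1.04^-8.30 = 0.829 × 0.7221 = 0.5987 d⁻¹.

k_a ≈ 0.599 d⁻¹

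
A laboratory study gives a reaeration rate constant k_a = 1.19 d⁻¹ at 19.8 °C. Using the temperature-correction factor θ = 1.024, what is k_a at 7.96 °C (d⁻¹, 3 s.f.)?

k_a ≈ 0.899 d⁻¹

k_a(T₂) = k_a(T₁) · θ^(T₂−T₁) = 1.19 × 1.024^(7.96−19.8)
= 1.19 × 1.024^-11.8 = 1.19 × 0.7552 = 0.8987 d⁻¹.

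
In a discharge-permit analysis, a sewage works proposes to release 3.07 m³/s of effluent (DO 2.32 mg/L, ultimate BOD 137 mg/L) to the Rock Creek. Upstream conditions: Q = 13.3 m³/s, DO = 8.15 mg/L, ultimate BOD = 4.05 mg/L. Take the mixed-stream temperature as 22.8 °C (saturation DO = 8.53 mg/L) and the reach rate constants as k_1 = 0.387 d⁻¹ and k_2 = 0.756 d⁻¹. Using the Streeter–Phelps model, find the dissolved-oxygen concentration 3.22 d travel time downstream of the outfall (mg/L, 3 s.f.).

DO ≈ 2.32 mg/L

Mixed DO = (13.3×8.15 + 3.07×2.32)/(13.3+3.07) = 115.5/16.37 = 7.057 mg/L.
Mixed L₀ = (13.3×4.05 + 3.07×137)/(16.37) = 474.5/16.37 = 28.98 mg/L.
Initial deficit D₀ = C_s − DO₀ = 8.53 − 7.057 = 1.473 mg/L.
D(3.22) = [0.387×28.98/(0.756−0.387)](e^(−0.387×3.22) − e^(−0.756×3.22)) + 1.473 e^(−0.756×3.22)
= 30.40 × (0.2876 − 0.08766) + 1.473 × 0.08766 = 6.207 mg/L.
DO = 8.53 − 6.207 = 2.323 mg/L.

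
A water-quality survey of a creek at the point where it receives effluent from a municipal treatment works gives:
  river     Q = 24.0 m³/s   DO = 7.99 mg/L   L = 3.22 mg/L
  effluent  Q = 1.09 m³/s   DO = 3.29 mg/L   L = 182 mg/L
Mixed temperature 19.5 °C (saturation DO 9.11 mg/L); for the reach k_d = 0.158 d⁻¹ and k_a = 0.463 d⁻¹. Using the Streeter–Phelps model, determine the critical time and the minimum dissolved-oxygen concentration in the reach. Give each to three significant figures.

Mixed DO = (24.0×7.99 + 1.09×3.29)/(24.0+1.09) = 195.3/25.09 = 7.786 mg/L.
Mixed L₀ = (24.0×3.22 + 1.09×182)/(25.09) = 275.7/25.09 = 10.99 mg/L.
Initial deficit D₀ = C_s − DO₀ = 9.11 − 7.786 = 1.324 mg/L.
t_c = (1/0.3050) ln[(0.463/0.158)(1 − 1.324×0.3050/(0.158×10.99))] = 3.279 × ln(2.249) = 2.657 d.
D_c = (0.158/0.463) × 10.99 × e^(−0.158×2.657) = 0.3413 × 10.99 × 0.6572 = 2.464 mg/L.
Minimum DO = 9.11 − 2.464 = 6.646 mg/L.

t_c ≈ 2.66 d; minimum DO ≈ 6.65 mg/L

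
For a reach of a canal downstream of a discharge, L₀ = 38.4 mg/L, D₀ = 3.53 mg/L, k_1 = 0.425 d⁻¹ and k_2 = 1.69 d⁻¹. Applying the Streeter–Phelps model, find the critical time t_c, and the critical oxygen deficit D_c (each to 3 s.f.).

t_c ≈ 0.839 d; D_c ≈ 6.76 mg/L

At the critical point dD/dt = 0, so k_1 L₀ e^(−k_1 t) = k_2 D. Substituting D(t) from the Streeter–Phelps equation and solving for t gives
t_c = ln[(k_2/k_1)(1 − D₀(k_2−k_1)/(k_1 L₀))] / (k_2−k_1).
Here k_2−k_1 = 1.265 d⁻¹ and 1 − D₀(k_2−k_1)/(k_1 L₀) = 1 − 3.53×1.265/(0.425×38.4) = 0.7264, so
t_c = ln(3.976 × 0.7264) / 1.265 = 1.061 / 1.265 = 0.8385 d.
D_c = (k_1/k_2) L₀ e^(−k_1 t_c) = (0.425/1.69) × 38.4 × e^(−0.425×0.8385) = 0.2515 × 38.4 × 0.7002 = 6.762 mg/L.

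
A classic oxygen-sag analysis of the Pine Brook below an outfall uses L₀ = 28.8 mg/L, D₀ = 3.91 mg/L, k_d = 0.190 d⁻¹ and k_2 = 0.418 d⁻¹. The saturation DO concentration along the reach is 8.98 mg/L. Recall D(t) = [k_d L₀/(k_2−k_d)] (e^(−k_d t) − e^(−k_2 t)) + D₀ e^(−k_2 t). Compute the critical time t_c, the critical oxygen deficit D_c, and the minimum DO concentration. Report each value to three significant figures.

t_c ≈ 2.68 d; D_c ≈ 7.87 mg/L; min DO ≈ 1.11 mg/L

With k_2/k_d = 2.200 and 1 − D₀(k_2−k_d)/(k_d L₀) = 0.8371,
t_c = ln(2.200 × 0.8371) / (0.418 − 0.190) = ln(1.842) / 0.2280 = 0.6106/0.2280 = 2.678 d.
L(t_c) = L₀ e^(−k_d t_c) = 28.8 × 0.6012 = 17.31 mg/L, and at the critical point k_2 D_c = k_d L, so D_c = (0.190/0.418) × 17.31 = 7.870 mg/L.
Minimum DO = C_s − D_c = 8.98 − 7.870 = 1.110 mg/L.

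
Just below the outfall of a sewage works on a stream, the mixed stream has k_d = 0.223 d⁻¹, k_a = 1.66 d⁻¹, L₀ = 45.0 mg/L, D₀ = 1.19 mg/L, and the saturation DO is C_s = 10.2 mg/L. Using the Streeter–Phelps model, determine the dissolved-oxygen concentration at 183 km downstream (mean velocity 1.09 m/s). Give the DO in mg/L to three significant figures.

DO ≈ 5.90 mg/L

Travel time t = x/v = 183 km / (1.09 m/s) = 183000 m / 1.09 m/s = 167900 s = 1.943 d.
k_d L₀/(k_a−k_d) = 0.223×45.0/(1.66−0.223) = 10.04/1.437 = 6.983 mg/L.
e^(−k_d t) = e^(−0.223×1.943) = 0.6483; e^(−k_a t) = e^(−1.66×1.943) = 0.03973.
D = 6.983 × (0.6483 − 0.03973) + 1.19 × 0.03973 = 4.250 + 0.04728 = 4.297 mg/L.
DO = C_s − D = 10.2 − 4.297 = 5.903 mg/L.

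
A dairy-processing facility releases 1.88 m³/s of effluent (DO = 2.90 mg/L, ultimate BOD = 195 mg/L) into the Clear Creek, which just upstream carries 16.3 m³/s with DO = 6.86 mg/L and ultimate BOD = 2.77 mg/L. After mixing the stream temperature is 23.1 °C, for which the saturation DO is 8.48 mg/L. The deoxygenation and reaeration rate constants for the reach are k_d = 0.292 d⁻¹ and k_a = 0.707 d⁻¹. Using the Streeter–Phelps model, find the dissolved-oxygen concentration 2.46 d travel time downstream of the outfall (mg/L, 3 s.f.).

DO ≈ 3.15 mg/L

Mixed DO = (16.3×6.86 + 1.88×2.90)/(16.3+1.88) = 117.3/18.18 = 6.450 mg/L.
Mixed L₀ = (16.3×2.77 + 1.88×195)/(18.18) = 411.8/18.18 = 22.65 mg/L.
Initial deficit D₀ = C_s − DO₀ = 8.48 − 6.450 = 2.030 mg/L.
D(2.46) = [0.292×22.65/(0.707−0.292)](e^(−0.292×2.46) − e^(−0.707×2.46)) + 2.030 e^(−0.707×2.46)
= 15.94 × (0.4876 − 0.1757) + 2.030 × 0.1757 = 5.327 mg/L.
DO = 8.48 − 5.327 = 3.153 mg/L.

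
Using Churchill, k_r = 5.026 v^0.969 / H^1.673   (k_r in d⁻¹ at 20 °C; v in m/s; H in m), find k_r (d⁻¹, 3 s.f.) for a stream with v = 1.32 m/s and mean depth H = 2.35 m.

k_r = 5.026 × 1.32^0.969 / 2.35^1.673 = 5.026 × 1.309 / 4.176 = 1.575 d⁻¹.

k_r ≈ 1.57 d⁻¹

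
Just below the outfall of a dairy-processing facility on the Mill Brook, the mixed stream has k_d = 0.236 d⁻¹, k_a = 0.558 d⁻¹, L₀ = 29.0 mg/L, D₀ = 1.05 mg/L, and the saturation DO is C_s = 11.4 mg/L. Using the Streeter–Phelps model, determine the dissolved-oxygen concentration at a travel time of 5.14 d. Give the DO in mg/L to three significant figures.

k_d L₀/(k_a−k_d) = 0.236×29.0/(0.558−0.236) = 6.844/0.3220 = 21.25 mg/L.
e^(−k_d t) = e^(−0.236×5.140) = 0.2973; e^(−k_a t) = e^(−0.558×5.140) = 0.05681.
D = 21.25 × (0.2973 − 0.05681) + 1.05 × 0.05681 = 5.111 + 0.05965 = 5.171 mg/L.
DO = C_s − D = 11.4 − 5.171 = 6.229 mg/L.

DO ≈ 6.23 mg/L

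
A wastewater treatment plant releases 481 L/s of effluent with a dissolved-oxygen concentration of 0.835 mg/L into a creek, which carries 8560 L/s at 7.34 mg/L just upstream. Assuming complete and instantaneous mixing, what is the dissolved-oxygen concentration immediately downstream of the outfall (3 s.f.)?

Flow-weighted mixing: C = (Q_r C_r + Q_w C_w)/(Q_r + Q_w)
= (8560×7.34 + 481×0.835)/(8560 + 481) = 63230/9041 = 6.994 mg/L.

6.99 mg/L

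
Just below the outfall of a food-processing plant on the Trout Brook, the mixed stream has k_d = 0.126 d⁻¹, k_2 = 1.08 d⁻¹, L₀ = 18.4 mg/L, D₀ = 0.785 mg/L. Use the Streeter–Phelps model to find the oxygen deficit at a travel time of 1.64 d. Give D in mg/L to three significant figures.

k_d L₀/(k_2−k_d) = 0.126×18.4/(1.08−0.126) = 2.318/0.9540 = 2.430 mg/L.
e^(−k_d t) = e^(−0.126×1.640) = 0.8133; e^(−k_2 t) = e^(−1.08×1.640) = 0.1701.
D = 2.430 × (0.8133 − 0.1701) + 0.785 × 0.1701 = 1.563 + 0.1336 = 1.697 mg/L.

D ≈ 1.70 mg/L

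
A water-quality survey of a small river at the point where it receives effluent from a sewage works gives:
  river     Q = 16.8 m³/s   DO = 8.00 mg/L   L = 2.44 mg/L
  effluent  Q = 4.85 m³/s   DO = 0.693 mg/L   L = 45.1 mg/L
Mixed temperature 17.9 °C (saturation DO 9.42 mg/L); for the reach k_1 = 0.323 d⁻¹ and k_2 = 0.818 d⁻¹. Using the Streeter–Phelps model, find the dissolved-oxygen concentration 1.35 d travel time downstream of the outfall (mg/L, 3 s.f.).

Mixed DO = (16.8×8.00 + 4.85×0.693)/(16.8+4.85) = 137.8/21.65 = 6.363 mg/L.
Mixed L₀ = (16.8×2.44 + 4.85×45.1)/(21.65) = 259.7/21.65 = 12.00 mg/L.
Initial deficit D₀ = C_s − DO₀ = 9.42 − 6.363 = 3.057 mg/L.
D(1.35) = [0.323×12.00/(0.818−0.323)](e^(−0.323×1.35) − e^(−0.818×1.35)) + 3.057 e^(−0.818×1.35)
= 7.828 × (0.6466 − 0.3314) + 3.057 × 0.3314 = 3.480 mg/L.
DO = 9.42 − 3.480 = 5.940 mg/L.

DO ≈ 5.94 mg/L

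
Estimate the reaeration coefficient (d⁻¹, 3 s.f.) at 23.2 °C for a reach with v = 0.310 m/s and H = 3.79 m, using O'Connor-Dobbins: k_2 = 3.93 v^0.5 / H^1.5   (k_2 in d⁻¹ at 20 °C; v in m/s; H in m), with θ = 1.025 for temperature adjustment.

k_2(20) = 3.93 × 0.310^0.5 / 3.79^1.5 = 3.93 × 0.5568 / 7.378 = 0.2966 d⁻¹.
k_2(23.2) = 0.2966 × 1.025^(23.2−20) = 0.2966 × 1.082 = 0.3209 d⁻¹.

k_2 ≈ 0.321 d⁻¹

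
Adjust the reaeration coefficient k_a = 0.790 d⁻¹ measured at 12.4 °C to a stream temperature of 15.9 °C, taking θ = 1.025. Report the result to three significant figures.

k_a ≈ 0.861 d⁻¹

k_a(T₂) = k_a(T₁) · θ^(T₂−T₁) = 0.790 × 1.025^(15.9−12.4)
= 0.790 × 1.025^3.50 = 0.790 × 1.090 = 0.8613 d⁻¹.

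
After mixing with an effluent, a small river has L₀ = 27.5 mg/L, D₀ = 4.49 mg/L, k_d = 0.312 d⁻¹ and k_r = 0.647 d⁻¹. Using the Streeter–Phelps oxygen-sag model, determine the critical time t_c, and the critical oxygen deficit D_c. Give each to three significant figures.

With k_r/k_d = 2.074 and 1 − D₀(k_r−k_d)/(k_d L₀) = 0.8247,
t_c = ln(2.074 × 0.8247) / (0.647 − 0.312) = ln(1.710) / 0.3350 = 0.5366/0.3350 = 1.602 d.
L(t_c) = L₀ e^(−k_d t_c) = 27.5 × 0.6067 = 16.68 mg/L, and at the critical point k_r D_c = k_d L, so D_c = (0.312/0.647) × 16.68 = 8.045 mg/L.

t_c ≈ 1.60 d; D_c ≈ 8.05 mg/L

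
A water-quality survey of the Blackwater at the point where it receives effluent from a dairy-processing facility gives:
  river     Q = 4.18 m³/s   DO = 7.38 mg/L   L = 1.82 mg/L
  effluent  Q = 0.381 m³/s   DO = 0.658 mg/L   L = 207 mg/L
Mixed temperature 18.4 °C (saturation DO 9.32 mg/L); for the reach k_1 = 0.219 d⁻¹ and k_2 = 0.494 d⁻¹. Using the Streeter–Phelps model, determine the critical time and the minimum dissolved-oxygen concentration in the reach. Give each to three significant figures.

Mixed DO = (4.18×7.38 + 0.381×0.658)/(4.18+0.381) = 31.10/4.561 = 6.818 mg/L.
Mixed L₀ = (4.18×1.82 + 0.381×207)/(4.561) = 86.47/4.561 = 18.96 mg/L.
Initial deficit D₀ = C_s − DO₀ = 9.32 − 6.818 = 2.502 mg/L.
t_c = (1/0.2750) ln[(0.494/0.219)(1 − 2.502×0.2750/(0.219×18.96))] = 3.636 × ln(1.882) = 2.299 d.
D_c = (0.219/0.494) × 18.96 × e^(−0.219×2.299) = 0.4433 × 18.96 × 0.6044 = 5.080 mg/L.
Minimum DO = 9.32 − 5.080 = 4.240 mg/L.

t_c ≈ 2.30 d; minimum DO ≈ 4.24 mg/L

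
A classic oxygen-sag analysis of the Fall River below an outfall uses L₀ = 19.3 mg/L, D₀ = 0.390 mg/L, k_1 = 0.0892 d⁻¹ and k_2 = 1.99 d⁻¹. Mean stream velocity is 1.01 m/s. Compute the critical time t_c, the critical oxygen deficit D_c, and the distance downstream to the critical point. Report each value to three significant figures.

t_c ≈ 1.34 d; D_c ≈ 0.768 mg/L; x_c ≈ 117 km

At the critical point dD/dt = 0, so k_1 L₀ e^(−k_1 t) = k_2 D. Substituting D(t) from the Streeter–Phelps equation and solving for t gives
t_c = ln[(k_2/k_1)(1 − D₀(k_2−k_1)/(k_1 L₀))] / (k_2−k_1).
Here k_2−k_1 = 1.901 d⁻¹ and 1 − D₀(k_2−k_1)/(k_1 L₀) = 1 − 0.390×1.901/(0.0892×19.3) = 0.5694, so
t_c = ln(22.31 × 0.5694) / 1.901 = 2.542 / 1.901 = 1.337 d.
L(t_c) = L₀ e^(−k_1 t_c) = 19.3 × 0.8876 = 17.13 mg/L, and at the critical point k_2 D_c = k_1 L, so D_c = (0.0892/1.99) × 17.13 = 0.7678 mg/L.
x_c = v t_c = 1.01 m/s × 1.337 d × 86400 s/d = 116700 m ≈ 117 km.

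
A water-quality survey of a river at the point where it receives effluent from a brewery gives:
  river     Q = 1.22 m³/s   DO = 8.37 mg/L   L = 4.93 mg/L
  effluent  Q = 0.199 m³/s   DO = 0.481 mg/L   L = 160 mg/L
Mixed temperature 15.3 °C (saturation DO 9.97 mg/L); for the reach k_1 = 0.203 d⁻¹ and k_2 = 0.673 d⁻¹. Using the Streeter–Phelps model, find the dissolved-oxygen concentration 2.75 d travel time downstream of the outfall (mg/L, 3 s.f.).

Mixed DO = (1.22×8.37 + 0.199×0.481)/(1.22+0.199) = 10.31/1.419 = 7.264 mg/L.
Mixed L₀ = (1.22×4.93 + 0.199×160)/(1.419) = 37.85/1.419 = 26.68 mg/L.
Initial deficit D₀ = C_s − DO₀ = 9.97 − 7.264 = 2.706 mg/L.
D(2.75) = [0.203×26.68/(0.673−0.203)](e^(−0.203×2.75) − e^(−0.673×2.75)) + 2.706 e^(−0.673×2.75)
= 11.52 × (0.5722 − 0.1571) + 2.706 × 0.1571 = 5.208 mg/L.
DO = 9.97 − 5.208 = 4.762 mg/L.

DO ≈ 4.76 mg/L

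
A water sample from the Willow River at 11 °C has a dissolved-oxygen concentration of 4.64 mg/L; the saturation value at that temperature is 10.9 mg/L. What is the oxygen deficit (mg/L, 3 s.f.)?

D = C_s − C = 10.9 − 4.64 = 6.26 mg/L.

D ≈ 6.26 mg/L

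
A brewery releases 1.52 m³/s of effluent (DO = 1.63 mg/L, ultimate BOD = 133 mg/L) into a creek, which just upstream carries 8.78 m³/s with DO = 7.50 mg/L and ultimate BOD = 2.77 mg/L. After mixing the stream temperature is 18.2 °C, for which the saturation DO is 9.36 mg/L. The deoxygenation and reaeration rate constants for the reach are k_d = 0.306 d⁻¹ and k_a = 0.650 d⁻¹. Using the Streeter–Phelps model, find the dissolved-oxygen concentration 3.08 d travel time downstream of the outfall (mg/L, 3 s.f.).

DO ≈ 4.01 mg/L

Mixed DO = (8.78×7.50 + 1.52×1.63)/(8.78+1.52) = 68.33/10.30 = 6.634 mg/L.
Mixed L₀ = (8.78×2.77 + 1.52×133)/(10.30) = 226.5/10.30 = 21.99 mg/L.
Initial deficit D₀ = C_s − DO₀ = 9.36 − 6.634 = 2.726 mg/L.
D(3.08) = [0.306×21.99/(0.650−0.306)](e^(−0.306×3.08) − e^(−0.650×3.08)) + 2.726 e^(−0.650×3.08)
= 19.56 × (0.3897 − 0.1351) + 2.726 × 0.1351 = 5.348 mg/L.
DO = 9.36 − 5.348 = 4.012 mg/L.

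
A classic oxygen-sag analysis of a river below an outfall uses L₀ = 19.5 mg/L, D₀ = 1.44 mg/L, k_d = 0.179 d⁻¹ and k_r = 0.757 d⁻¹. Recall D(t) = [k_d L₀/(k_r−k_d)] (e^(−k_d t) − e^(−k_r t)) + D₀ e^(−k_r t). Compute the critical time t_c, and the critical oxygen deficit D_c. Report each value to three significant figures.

With k_r/k_d = 4.229 and 1 − D₀(k_r−k_d)/(k_d L₀) = 0.7615,
t_c = ln(4.229 × 0.7615) / (0.757 − 0.179) = ln(3.221) / 0.5780 = 1.170/0.5780 = 2.023 d.
L(t_c) = L₀ e^(−k_d t_c) = 19.5 × 0.6961 = 13.57 mg/L, and at the critical point k_r D_c = k_d L, so D_c = (0.179/0.757) × 13.57 = 3.210 mg/L.

t_c ≈ 2.02 d; D_c ≈ 3.21 mg/L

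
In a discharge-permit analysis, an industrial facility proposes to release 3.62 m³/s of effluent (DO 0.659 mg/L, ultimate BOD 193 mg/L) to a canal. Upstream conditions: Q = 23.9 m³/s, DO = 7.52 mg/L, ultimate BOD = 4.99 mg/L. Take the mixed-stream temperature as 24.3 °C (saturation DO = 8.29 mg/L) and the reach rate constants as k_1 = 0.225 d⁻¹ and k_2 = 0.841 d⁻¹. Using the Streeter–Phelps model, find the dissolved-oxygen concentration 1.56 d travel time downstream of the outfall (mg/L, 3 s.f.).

DO ≈ 3.12 mg/L

Mixed DO = (23.9×7.52 + 3.62×0.659)/(23.9+3.62) = 182.1/27.52 = 6.617 mg/L.
Mixed L₀ = (23.9×4.99 + 3.62×193)/(27.52) = 817.9/27.52 = 29.72 mg/L.
Initial deficit D₀ = C_s − DO₀ = 8.29 − 6.617 = 1.673 mg/L.
D(1.56) = [0.225×29.72/(0.841−0.225)](e^(−0.225×1.56) − e^(−0.841×1.56)) + 1.673 e^(−0.841×1.56)
= 10.86 × (0.7040 − 0.2693) + 1.673 × 0.2693 = 5.169 mg/L.
DO = 8.29 − 5.169 = 3.121 mg/L.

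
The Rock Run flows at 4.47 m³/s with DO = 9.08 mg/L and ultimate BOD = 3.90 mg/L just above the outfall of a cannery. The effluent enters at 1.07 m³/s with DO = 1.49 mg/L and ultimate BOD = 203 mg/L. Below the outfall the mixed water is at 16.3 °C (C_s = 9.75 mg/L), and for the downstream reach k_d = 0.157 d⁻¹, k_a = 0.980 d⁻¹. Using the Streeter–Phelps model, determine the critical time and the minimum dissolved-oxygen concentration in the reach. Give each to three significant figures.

Mixed DO = (4.47×9.08 + 1.07×1.49)/(4.47+1.07) = 42.18/5.540 = 7.614 mg/L.
Mixed L₀ = (4.47×3.90 + 1.07×203)/(5.540) = 234.6/5.540 = 42.35 mg/L.
Initial deficit D₀ = C_s − DO₀ = 9.75 − 7.614 = 2.136 mg/L.
t_c = (1/0.8230) ln[(0.980/0.157)(1 − 2.136×0.8230/(0.157×42.35))] = 1.215 × ln(4.592) = 1.852 d.
D_c = (0.157/0.980) × 42.35 × e^(−0.157×1.852) = 0.1602 × 42.35 × 0.7477 = 5.073 mg/L.
Minimum DO = 9.75 − 5.073 = 4.677 mg/L.

t_c ≈ 1.85 d; minimum DO ≈ 4.68 mg/L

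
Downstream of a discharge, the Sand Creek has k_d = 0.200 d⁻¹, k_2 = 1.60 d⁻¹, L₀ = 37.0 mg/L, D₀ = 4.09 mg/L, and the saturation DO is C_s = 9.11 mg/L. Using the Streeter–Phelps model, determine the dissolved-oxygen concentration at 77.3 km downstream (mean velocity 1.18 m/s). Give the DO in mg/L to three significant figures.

DO ≈ 4.92 mg/L

Travel time t = x/v = 77.3 km / (1.18 m/s) = 77300 m / 1.18 m/s = 65510 s = 0.7582 d.
k_d L₀/(k_2−k_d) = 0.200×37.0/(1.60−0.200) = 7.400/1.400 = 5.286 mg/L.
e^(−k_d t) = e^(−0.200×0.7582) = 0.8593; e^(−k_2 t) = e^(−1.60×0.7582) = 0.2973.
D = 5.286 × (0.8593 − 0.2973) + 4.09 × 0.2973 = 2.971 + 1.216 = 4.187 mg/L.
DO = C_s − D = 9.11 − 4.187 = 4.923 mg/L.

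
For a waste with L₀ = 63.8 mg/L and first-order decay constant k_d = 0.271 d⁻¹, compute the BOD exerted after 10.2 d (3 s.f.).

y ≈ 59.8 mg/L

y_t = L₀(1 − e^(−k_d t)) = 63.8 × (1 − e^(−0.271×10.2))
= 63.8 × (1 − 0.06303) = 63.8 × 0.9370 = 59.78 mg/L.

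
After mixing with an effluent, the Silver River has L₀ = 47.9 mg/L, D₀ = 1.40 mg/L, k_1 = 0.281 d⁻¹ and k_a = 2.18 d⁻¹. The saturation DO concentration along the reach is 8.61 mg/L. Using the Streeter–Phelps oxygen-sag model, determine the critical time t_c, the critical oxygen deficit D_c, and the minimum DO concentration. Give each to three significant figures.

With k_a/k_1 = 7.758 and 1 − D₀(k_a−k_1)/(k_1 L₀) = 0.8025,
t_c = ln(7.758 × 0.8025) / (2.18 − 0.281) = ln(6.226) / 1.899 = 1.829/1.899 = 0.9630 d.
D_c = (k_1/k_a) L₀ e^(−k_1 t_c) = (0.281/2.18) × 47.9 × e^(−0.281×0.9630) = 0.1289 × 47.9 × 0.7629 = 4.711 mg/L.
Minimum DO = C_s − D_c = 8.61 − 4.711 = 3.899 mg/L.

t_c ≈ 0.963 d; D_c ≈ 4.71 mg/L; min DO ≈ 3.90 mg/L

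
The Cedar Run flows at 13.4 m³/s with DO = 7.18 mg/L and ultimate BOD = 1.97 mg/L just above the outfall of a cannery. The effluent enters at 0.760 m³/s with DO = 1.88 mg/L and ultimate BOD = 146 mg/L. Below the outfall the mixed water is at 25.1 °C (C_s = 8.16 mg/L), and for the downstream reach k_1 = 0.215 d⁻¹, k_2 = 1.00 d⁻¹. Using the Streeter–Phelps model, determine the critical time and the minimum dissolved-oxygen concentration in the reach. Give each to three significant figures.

Mixed DO = (13.4×7.18 + 0.760×1.88)/(13.4+0.760) = 97.64/14.16 = 6.896 mg/L.
Mixed L₀ = (13.4×1.97 + 0.760×146)/(14.16) = 137.4/14.16 = 9.700 mg/L.
Initial deficit D₀ = C_s − DO₀ = 8.16 − 6.896 = 1.264 mg/L.
t_c = (1/0.7850) ln[(1.00/0.215)(1 − 1.264×0.7850/(0.215×9.700))] = 1.274 × ln(2.438) = 1.135 d.
D_c = (0.215/1.00) × 9.700 × e^(−0.215×1.135) = 0.2150 × 9.700 × 0.7835 = 1.634 mg/L.
Minimum DO = 8.16 − 1.634 = 6.526 mg/L.

t_c ≈ 1.14 d; minimum DO ≈ 6.53 mg/L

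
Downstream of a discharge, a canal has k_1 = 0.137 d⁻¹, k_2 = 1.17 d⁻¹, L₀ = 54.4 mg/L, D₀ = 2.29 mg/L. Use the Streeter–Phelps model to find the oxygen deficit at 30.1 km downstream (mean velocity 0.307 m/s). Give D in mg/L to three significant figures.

D ≈ 4.87 mg/L

Travel time t = x/v = 30.1 km / (0.307 m/s) = 30100 m / 0.307 m/s = 98050 s = 1.135 d.
k_1 L₀/(k_2−k_1) = 0.137×54.4/(1.17−0.137) = 7.453/1.033 = 7.215 mg/L.
e^(−k_1 t) = e^(−0.137×1.135) = 0.8560; e^(−k_2 t) = e^(−1.17×1.135) = 0.2651.
D = 7.215 × (0.8560 − 0.2651) + 2.29 × 0.2651 = 4.263 + 0.6070 = 4.870 mg/L.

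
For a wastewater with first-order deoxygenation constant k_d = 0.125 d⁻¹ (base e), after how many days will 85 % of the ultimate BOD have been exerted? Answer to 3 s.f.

t ≈ 15.2 d

y/L₀ = 1 − e^(−k_d t) = 0.85 ⇒ e^(−k_d t) = 0.150
t = −ln(0.150) / 0.125 = 1.897 / 0.125 = 15.18 d.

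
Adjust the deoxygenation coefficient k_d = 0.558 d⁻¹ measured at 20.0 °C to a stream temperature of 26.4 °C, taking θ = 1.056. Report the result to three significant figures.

k_d ≈ 0.791 d⁻¹

k_d(T₂) = k_d(T₁) · θ^(T₂−T₁) = 0.558 × 1.056^(26.4−20.0)
= 0.558 × 1.056^6.40 = 0.558 × 1.417 = 0.7908 d⁻¹.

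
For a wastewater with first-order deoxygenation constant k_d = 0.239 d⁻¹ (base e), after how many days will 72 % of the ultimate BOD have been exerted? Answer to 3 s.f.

t ≈ 5.33 d

y/L₀ = 1 − e^(−k_d t) = 0.72 ⇒ e^(−k_d t) = 0.280
t = −ln(0.280) / 0.239 = 1.273 / 0.239 = 5.326 d.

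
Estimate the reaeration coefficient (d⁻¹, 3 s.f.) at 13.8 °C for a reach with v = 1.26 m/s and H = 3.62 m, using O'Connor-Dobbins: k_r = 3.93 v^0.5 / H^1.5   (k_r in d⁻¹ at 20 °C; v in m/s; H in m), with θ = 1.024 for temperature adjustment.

k_r(20) = 3.93 × 1.26^0.5 / 3.62^1.5 = 3.93 × 1.122 / 6.888 = 0.6405 d⁻¹.
k_r(13.8) = 0.6405 × 1.024^(13.8−20) = 0.6405 × 0.8633 = 0.5529 d⁻¹.

k_r ≈ 0.553 d⁻¹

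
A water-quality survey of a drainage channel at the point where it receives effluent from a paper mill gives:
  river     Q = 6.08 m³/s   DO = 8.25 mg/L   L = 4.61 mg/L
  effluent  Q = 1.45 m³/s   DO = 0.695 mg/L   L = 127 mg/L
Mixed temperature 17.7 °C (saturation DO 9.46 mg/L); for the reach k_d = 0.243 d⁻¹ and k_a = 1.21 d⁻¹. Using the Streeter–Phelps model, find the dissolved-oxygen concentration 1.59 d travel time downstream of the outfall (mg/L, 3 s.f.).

DO ≈ 5.29 mg/L

Mixed DO = (6.08×8.25 + 1.45×0.695)/(6.08+1.45) = 51.17/7.530 = 6.795 mg/L.
Mixed L₀ = (6.08×4.61 + 1.45×127)/(7.530) = 212.2/7.530 = 28.18 mg/L.
Initial deficit D₀ = C_s − DO₀ = 9.46 − 6.795 = 2.665 mg/L.
D(1.59) = [0.243×28.18/(1.21−0.243)](e^(−0.243×1.59) − e^(−1.21×1.59)) + 2.665 e^(−1.21×1.59)
= 7.081 × (0.6795 − 0.1460) + 2.665 × 0.1460 = 4.167 mg/L.
DO = 9.46 − 4.167 = 5.293 mg/L.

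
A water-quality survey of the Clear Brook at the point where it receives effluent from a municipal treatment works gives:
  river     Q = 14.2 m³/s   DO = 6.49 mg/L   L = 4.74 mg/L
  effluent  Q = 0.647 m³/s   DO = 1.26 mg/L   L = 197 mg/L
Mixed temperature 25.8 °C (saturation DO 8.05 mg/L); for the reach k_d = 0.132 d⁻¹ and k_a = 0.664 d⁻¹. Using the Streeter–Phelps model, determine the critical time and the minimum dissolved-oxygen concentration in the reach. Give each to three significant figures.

Mixed DO = (14.2×6.49 + 0.647×1.26)/(14.2+0.647) = 92.97/14.85 = 6.262 mg/L.
Mixed L₀ = (14.2×4.74 + 0.647×197)/(14.85) = 194.8/14.85 = 13.12 mg/L.
Initial deficit D₀ = C_s − DO₀ = 8.05 − 6.262 = 1.788 mg/L.
t_c = (1/0.5320) ln[(0.664/0.132)(1 − 1.788×0.5320/(0.132×13.12))] = 1.880 × ln(2.267) = 1.539 d.
D_c = (0.132/0.664) × 13.12 × e^(−0.132×1.539) = 0.1988 × 13.12 × 0.8162 = 2.129 mg/L.
Minimum DO = 8.05 − 2.129 = 5.921 mg/L.

t_c ≈ 1.54 d; minimum DO ≈ 5.92 mg/L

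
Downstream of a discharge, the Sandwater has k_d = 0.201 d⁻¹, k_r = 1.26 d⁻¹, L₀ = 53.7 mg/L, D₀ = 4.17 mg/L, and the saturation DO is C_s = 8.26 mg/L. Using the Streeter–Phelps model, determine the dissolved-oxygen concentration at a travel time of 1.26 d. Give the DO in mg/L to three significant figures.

k_d L₀/(k_r−k_d) = 0.201×53.7/(1.26−0.201) = 10.79/1.059 = 10.19 mg/L.
e^(−k_d t) = e^(−0.201×1.260) = 0.7763; e^(−k_r t) = e^(−1.26×1.260) = 0.2044.
D = 10.19 × (0.7763 − 0.2044) + 4.17 × 0.2044 = 5.829 + 0.8524 = 6.681 mg/L.
DO = C_s − D = 8.26 − 6.681 = 1.579 mg/L.

DO ≈ 1.58 mg/L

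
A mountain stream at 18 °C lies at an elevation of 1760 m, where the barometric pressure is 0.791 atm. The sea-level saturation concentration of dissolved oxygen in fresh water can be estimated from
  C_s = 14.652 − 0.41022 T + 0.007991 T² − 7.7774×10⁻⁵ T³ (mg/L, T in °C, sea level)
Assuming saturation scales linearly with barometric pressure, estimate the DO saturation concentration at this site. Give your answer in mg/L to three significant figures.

At sea level: C_s = 14.652 − 0.41022×18 + 0.007991×18² − 7.7774×10⁻⁵×18³ = 9.404 mg/L.
Pressure correction: C_s' = 9.404 × 0.791 = 7.438 mg/L.

C_s ≈ 7.44 mg/L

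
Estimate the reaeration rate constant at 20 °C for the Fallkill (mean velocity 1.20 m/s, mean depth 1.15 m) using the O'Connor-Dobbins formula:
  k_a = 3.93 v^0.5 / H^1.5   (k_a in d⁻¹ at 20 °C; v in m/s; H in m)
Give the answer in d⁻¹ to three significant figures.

k_a ≈ 3.49 d⁻¹

k_a = 3.93 × 1.20^0.5 / 1.15^1.5 = 3.93 × 1.095 / 1.233 = 3.491 d⁻¹.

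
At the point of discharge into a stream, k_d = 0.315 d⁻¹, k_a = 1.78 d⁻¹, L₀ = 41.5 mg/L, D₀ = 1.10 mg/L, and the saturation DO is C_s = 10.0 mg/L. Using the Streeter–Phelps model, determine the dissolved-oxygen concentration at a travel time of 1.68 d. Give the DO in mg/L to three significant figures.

DO ≈ 5.14 mg/L

k_d L₀/(k_a−k_d) = 0.315×41.5/(1.78−0.315) = 13.07/1.465 = 8.923 mg/L.
e^(−k_d t) = e^(−0.315×1.680) = 0.5891; e^(−k_a t) = e^(−1.78×1.680) = 0.05027.
D = 8.923 × (0.5891 − 0.05027) + 1.10 × 0.05027 = 4.808 + 0.05529 = 4.863 mg/L.
DO = C_s − D = 10.0 − 4.863 = 5.137 mg/L.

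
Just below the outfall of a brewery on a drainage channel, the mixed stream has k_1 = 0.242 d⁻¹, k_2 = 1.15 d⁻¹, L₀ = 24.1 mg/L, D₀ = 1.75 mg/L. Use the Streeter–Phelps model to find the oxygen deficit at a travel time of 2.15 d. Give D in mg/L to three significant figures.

k_1 L₀/(k_2−k_1) = 0.242×24.1/(1.15−0.242) = 5.832/0.9080 = 6.423 mg/L.
e^(−k_1 t) = e^(−0.242×2.150) = 0.5943; e^(−k_2 t) = e^(−1.15×2.150) = 0.08437.
D = 6.423 × (0.5943 − 0.08437) + 1.75 × 0.08437 = 3.276 + 0.1477 = 3.423 mg/L.

D ≈ 3.42 mg/L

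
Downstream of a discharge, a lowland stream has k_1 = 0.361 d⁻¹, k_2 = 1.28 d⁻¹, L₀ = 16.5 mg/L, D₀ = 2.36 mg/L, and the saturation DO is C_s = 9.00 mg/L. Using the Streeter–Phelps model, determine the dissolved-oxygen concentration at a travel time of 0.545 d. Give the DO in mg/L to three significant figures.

k_1 L₀/(k_2−k_1) = 0.361×16.5/(1.28−0.361) = 5.957/0.9190 = 6.482 mg/L.
e^(−k_1 t) = e^(−0.361×0.5450) = 0.8214; e^(−k_2 t) = e^(−1.28×0.5450) = 0.4978.
D = 6.482 × (0.8214 − 0.4978) + 2.36 × 0.4978 = 2.098 + 1.175 = 3.272 mg/L.
DO = C_s − D = 9.00 − 3.272 = 5.728 mg/L.

DO ≈ 5.73 mg/L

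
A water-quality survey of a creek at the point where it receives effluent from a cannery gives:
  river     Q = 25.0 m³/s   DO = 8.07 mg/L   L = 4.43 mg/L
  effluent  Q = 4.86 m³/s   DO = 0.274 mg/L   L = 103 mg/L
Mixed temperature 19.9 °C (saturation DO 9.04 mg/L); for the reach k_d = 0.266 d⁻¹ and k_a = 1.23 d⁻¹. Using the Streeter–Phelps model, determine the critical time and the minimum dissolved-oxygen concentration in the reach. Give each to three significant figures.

Mixed DO = (25.0×8.07 + 4.86×0.274)/(25.0+4.86) = 203.1/29.86 = 6.801 mg/L.
Mixed L₀ = (25.0×4.43 + 4.86×103)/(29.86) = 611.3/29.86 = 20.47 mg/L.
Initial deficit D₀ = C_s − DO₀ = 9.04 − 6.801 = 2.239 mg/L.
t_c = (1/0.9640) ln[(1.23/0.266)(1 − 2.239×0.9640/(0.266×20.47))] = 1.037 × ln(2.791) = 1.065 d.
D_c = (0.266/1.23) × 20.47 × e^(−0.266×1.065) = 0.2163 × 20.47 × 0.7533 = 3.335 mg/L.
Minimum DO = 9.04 − 3.335 = 5.705 mg/L.

t_c ≈ 1.06 d; minimum DO ≈ 5.70 mg/L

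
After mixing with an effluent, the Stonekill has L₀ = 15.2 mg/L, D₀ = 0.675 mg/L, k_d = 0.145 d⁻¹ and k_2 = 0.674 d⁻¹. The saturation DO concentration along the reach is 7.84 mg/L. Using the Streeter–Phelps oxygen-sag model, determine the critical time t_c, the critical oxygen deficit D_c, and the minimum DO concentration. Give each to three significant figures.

t_c ≈ 2.57 d; D_c ≈ 2.25 mg/L; min DO ≈ 5.59 mg/L

With k_2/k_d = 4.648 and 1 − D₀(k_2−k_d)/(k_d L₀) = 0.8380,
t_c = ln(4.648 × 0.8380) / (0.674 − 0.145) = ln(3.895) / 0.5290 = 1.360/0.5290 = 2.570 d.
D_c = (k_d/k_2) L₀ e^(−k_d t_c) = (0.145/0.674) × 15.2 × e^(−0.145×2.570) = 0.2151 × 15.2 × 0.6889 = 2.253 mg/L.
Minimum DO = C_s − D_c = 7.84 − 2.253 = 5.587 mg/L.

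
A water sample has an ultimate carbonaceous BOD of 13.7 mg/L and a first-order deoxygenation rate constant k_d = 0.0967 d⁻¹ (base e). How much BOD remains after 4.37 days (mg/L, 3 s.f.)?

L ≈ 8.98 mg/L

L_t = L₀ e^(−k_d t) = 13.7 × e^(−0.0967×4.37) = 13.7 × 0.6554 = 8.978 mg/L.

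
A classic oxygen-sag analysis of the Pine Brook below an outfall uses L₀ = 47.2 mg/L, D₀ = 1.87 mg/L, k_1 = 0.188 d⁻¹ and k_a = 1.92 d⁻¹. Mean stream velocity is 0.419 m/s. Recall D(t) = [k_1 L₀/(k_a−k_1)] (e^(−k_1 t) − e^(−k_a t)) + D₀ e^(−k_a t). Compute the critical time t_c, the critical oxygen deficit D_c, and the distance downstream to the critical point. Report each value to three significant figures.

t_c ≈ 1.08 d; D_c ≈ 3.77 mg/L; x_c ≈ 39.1 km

t_c = [1/(k_a−k_1)] ln[(k_a/k_1)(1 − D₀(k_a−k_1)/(k_1 L₀))]
= [1/(1.92−0.188)] ln[(1.92/0.188)(1 − 1.87×1.732/(0.188×47.2))]
= (1/1.732) ln[10.21 × 0.6350] = 0.5774 × ln(6.485) = 0.5774 × 1.870 = 1.079 d.
L(t_c) = L₀ e^(−k_1 t_c) = 47.2 × 0.8163 = 38.53 mg/L, and at the critical point k_a D_c = k_1 L, so D_c = (0.188/1.92) × 38.53 = 3.773 mg/L.
x_c = v t_c = 0.419 m/s × 1.079 d × 86400 s/d = 39080 m ≈ 39.1 km.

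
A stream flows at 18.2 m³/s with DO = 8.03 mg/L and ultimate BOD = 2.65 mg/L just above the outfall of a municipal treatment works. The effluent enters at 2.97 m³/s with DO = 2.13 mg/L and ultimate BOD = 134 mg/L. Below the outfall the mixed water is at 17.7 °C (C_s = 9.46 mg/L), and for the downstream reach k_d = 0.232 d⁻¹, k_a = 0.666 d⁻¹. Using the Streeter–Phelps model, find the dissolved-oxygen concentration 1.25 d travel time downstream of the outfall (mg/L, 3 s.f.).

Mixed DO = (18.2×8.03 + 2.97×2.13)/(18.2+2.97) = 152.5/21.17 = 7.202 mg/L.
Mixed L₀ = (18.2×2.65 + 2.97×134)/(21.17) = 446.2/21.17 = 21.08 mg/L.
Initial deficit D₀ = C_s − DO₀ = 9.46 − 7.202 = 2.258 mg/L.
D(1.25) = [0.232×21.08/(0.666−0.232)](e^(−0.232×1.25) − e^(−0.666×1.25)) + 2.258 e^(−0.666×1.25)
= 11.27 × (0.7483 − 0.4350) + 2.258 × 0.4350 = 4.512 mg/L.
DO = 9.46 − 4.512 = 4.948 mg/L.

DO ≈ 4.95 mg/L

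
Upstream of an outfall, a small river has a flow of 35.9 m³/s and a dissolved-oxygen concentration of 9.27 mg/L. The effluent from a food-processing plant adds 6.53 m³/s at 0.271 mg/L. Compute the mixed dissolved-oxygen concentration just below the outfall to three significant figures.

7.89 mg/L

Flow-weighted mixing: C = (Q_r C_r + Q_w C_w)/(Q_r + Q_w)
= (35.9×9.27 + 6.53×0.271)/(35.9 + 6.53) = 334.6/42.43 = 7.885 mg/L.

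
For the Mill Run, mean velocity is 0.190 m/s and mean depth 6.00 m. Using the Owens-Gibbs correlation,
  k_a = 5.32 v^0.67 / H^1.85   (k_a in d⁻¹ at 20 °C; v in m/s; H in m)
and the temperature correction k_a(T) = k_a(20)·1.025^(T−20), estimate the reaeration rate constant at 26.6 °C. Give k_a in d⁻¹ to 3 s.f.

k_a ≈ 0.0748 d⁻¹

k_a(20) = 5.32 × 0.190^0.67 / 6.00^1.85 = 5.32 × 0.3287 / 27.52 = 0.06355 d⁻¹.
k_a(26.6) = 0.06355 × 1.025^(26.6−20) = 0.06355 × 1.177 = 0.07480 d⁻¹.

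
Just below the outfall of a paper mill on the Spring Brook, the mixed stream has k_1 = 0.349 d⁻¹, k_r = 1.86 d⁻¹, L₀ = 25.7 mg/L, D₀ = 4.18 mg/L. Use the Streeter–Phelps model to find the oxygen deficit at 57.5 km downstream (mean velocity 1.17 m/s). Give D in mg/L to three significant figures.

D ≈ 4.26 mg/L

Travel time t = x/v = 57.5 km / (1.17 m/s) = 57500 m / 1.17 m/s = 49150 s = 0.5688 d.
k_1 L₀/(k_r−k_1) = 0.349×25.7/(1.86−0.349) = 8.969/1.511 = 5.936 mg/L.
e^(−k_1 t) = e^(−0.349×0.5688) = 0.8199; e^(−k_r t) = e^(−1.86×0.5688) = 0.3472.
D = 5.936 × (0.8199 − 0.3472) + 4.18 × 0.3472 = 2.807 + 1.451 = 4.258 mg/L.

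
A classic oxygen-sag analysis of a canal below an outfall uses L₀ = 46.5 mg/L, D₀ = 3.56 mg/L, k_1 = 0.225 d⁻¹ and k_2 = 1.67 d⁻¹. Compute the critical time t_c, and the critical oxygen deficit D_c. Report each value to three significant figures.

At the critical point dD/dt = 0, so k_1 L₀ e^(−k_1 t) = k_2 D. Substituting D(t) from the Streeter–Phelps equation and solving for t gives
t_c = ln[(k_2/k_1)(1 − D₀(k_2−k_1)/(k_1 L₀))] / (k_2−k_1).
Here k_2−k_1 = 1.445 d⁻¹ and 1 − D₀(k_2−k_1)/(k_1 L₀) = 1 − 3.56×1.445/(0.225×46.5) = 0.5083, so
t_c = ln(7.422 × 0.5083) / 1.445 = 1.328 / 1.445 = 0.9189 d.
L(t_c) = L₀ e^(−k_1 t_c) = 46.5 × 0.8132 = 37.81 mg/L, and at the critical point k_2 D_c = k_1 L, so D_c = (0.225/1.67) × 37.81 = 5.095 mg/L.

t_c ≈ 0.919 d; D_c ≈ 5.09 mg/L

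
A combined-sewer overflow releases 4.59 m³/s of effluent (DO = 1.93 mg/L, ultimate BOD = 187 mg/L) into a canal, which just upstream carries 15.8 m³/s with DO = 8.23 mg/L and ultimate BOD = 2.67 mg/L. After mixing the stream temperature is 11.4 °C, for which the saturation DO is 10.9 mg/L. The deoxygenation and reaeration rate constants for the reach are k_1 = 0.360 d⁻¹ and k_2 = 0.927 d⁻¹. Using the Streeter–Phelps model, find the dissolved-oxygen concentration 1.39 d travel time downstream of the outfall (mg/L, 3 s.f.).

Mixed DO = (15.8×8.23 + 4.59×1.93)/(15.8+4.59) = 138.9/20.39 = 6.812 mg/L.
Mixed L₀ = (15.8×2.67 + 4.59×187)/(20.39) = 900.5/20.39 = 44.16 mg/L.
Initial deficit D₀ = C_s − DO₀ = 10.9 − 6.812 = 4.088 mg/L.
D(1.39) = [0.360×44.16/(0.927−0.360)](e^(−0.360×1.39) − e^(−0.927×1.39)) + 4.088 e^(−0.927×1.39)
= 28.04 × (0.6063 − 0.2757) + 4.088 × 0.2757 = 10.40 mg/L.
DO = 10.9 − 10.40 = 0.5023 mg/L.

DO ≈ 0.502 mg/L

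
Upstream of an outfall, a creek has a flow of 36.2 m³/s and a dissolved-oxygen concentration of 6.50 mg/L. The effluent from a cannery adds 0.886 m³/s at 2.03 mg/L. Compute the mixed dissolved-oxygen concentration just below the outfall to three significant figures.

Flow-weighted mixing: C = (Q_r C_r + Q_w C_w)/(Q_r + Q_w)
= (36.2×6.50 + 0.886×2.03)/(36.2 + 0.886) = 237.1/37.09 = 6.393 mg/L.

6.39 mg/L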